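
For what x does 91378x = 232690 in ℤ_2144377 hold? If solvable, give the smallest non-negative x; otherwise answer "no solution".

493328

First find gcd(91378, 2144377):
2144377 = 23·91378 + 42683
91378 = 2·42683 + 6012
42683 = 7·6012 + 599
6012 = 10·599 + 22
599 = 27·22 + 5
22 = 4·5 + 2
5 = 2·2 + 1
2 = 2·1 + 0
gcd = 1, so a unique solution mod 2144377 exists.
Back-substitute for the Bézout coefficients:
1 = 5 − 2·2
1 = −2·22 + 9·5
1 = 9·599 − 245·22
1 = −245·6012 + 2459·599
1 = 2459·42683 − 17458·6012
1 = −17458·91378 + 37375·42683
1 = 37375·2144377 − 877083·91378
So 91378·(-877083) ≡ 1 (mod 2144377), giving 91378⁻¹ ≡ 1267294.
x ≡ 91378⁻¹·232690 ≡ 1267294·232690 ≡ 493328 (mod 2144377).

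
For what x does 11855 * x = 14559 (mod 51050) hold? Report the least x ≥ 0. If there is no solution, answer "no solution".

no solution

gcd(11855, 51050):
51050 = 4*11855 + 3630
11855 = 3*3630 + 965
3630 = 3*965 + 735
965 = 1*735 + 230
735 = 3*230 + 45
230 = 5*45 + 5
45 = 9*5 + 0
gcd = 5, but 5 ∤ 14559, so the congruence has no solution.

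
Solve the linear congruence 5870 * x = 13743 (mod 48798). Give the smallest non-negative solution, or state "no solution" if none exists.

gcd(5870, 48798):
48798 = 8·5870 + 1838
5870 = 3·1838 + 356
1838 = 5·356 + 58
356 = 6·58 + 8
58 = 7·8 + 2
8 = 4·2 + 0
gcd = 2, but 2 ∤ 13743, so the congruence has no solution.

no solution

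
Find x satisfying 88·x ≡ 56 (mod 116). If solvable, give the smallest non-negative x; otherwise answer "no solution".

27

First find gcd(88, 116):
116 = 1·88 + 28
88 = 3·28 + 4
28 = 7·4 + 0
gcd = 4 and 4 | 56, so solutions exist. Divide through by 4: 22x ≡ 14 (mod 29).
Now find 22⁻¹ mod 29:
29 = 1×22 + 7
22 = 3×7 + 1
7 = 7×1 + 0
Back-substitute:
1 = 22 − 3·7
1 = −3·29 + 4·22
So 22⁻¹ ≡ 4 (mod 29).
Then x ≡ 4·14 ≡ 27 (mod 29); the smallest non-negative solution is x = 27.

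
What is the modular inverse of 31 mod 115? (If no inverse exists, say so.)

26

Apply the Euclidean algorithm to 115 and 31:
115 = 3·31 + 22
31 = 1·22 + 9
22 = 2·9 + 4
9 = 2·4 + 1
4 = 4·1 + 0
gcd = 1, so the inverse exists. Back-substitute:
1 = 9 − 2·4
1 = −2·22 + 5·9
1 = 5·31 − 7·22
1 = −7·115 + 26·31
So 31·26 ≡ 1 (mod 115).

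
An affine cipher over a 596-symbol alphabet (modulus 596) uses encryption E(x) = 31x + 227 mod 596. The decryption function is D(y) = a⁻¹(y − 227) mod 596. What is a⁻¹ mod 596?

423

Extended Euclidean algorithm:
596 = 19×31 + 7
31 = 4×7 + 3
7 = 2×3 + 1
3 = 3×1 + 0
The gcd is 1. Working backward:
1 = 7 − 2·3
1 = −2·31 + 9·7
1 = 9·596 − 173·31
Thus 31·(-173) ≡ 1 (mod 596); reducing, -173 mod 596 = 423.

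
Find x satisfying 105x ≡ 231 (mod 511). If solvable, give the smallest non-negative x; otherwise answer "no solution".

46

First find gcd(105, 511):
511 = 4·105 + 91
105 = 1·91 + 14
91 = 6·14 + 7
14 = 2·7 + 0
gcd = 7 and 7 | 231, so solutions exist. Divide through by 7: 15x ≡ 33 (mod 73).
Now find 15⁻¹ mod 73:
73 = 4*15 + 13
15 = 1*13 + 2
13 = 6*2 + 1
2 = 2*1 + 0
Back-substitute:
1 = 13 − 6·2
1 = −6·15 + 7·13
1 = 7·73 − 34·15
So 15·(-34) ≡ 1 (mod 73), i.e. 15⁻¹ ≡ 39.
Then x ≡ 39·33 ≡ 46 (mod 73); the smallest non-negative solution is x = 46.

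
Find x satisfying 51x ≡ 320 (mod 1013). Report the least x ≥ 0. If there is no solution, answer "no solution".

First find gcd(51, 1013):
1013 = 19*51 + 44
51 = 1*44 + 7
44 = 6*7 + 2
7 = 3*2 + 1
2 = 2*1 + 0
gcd = 1, so a unique solution mod 1013 exists.
Back-substitute for the Bézout coefficients:
1 = 7 − 3·2
1 = −3·44 + 19·7
1 = 19·51 − 22·44
1 = −22·1013 + 437·51
So 51·(437) ≡ 1 (mod 1013), giving 51⁻¹ ≡ 437.
x ≡ 51⁻¹·320 ≡ 437·320 ≡ 46 (mod 1013).

46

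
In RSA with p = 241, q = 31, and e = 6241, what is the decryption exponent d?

φ(n) = (p−1)(q−1) = 240·30 = 7200.
Need d with 6241·d ≡ 1 (mod 7200). Apply the extended Euclidean algorithm:
7200 = 1·6241 + 959
6241 = 6·959 + 487
959 = 1·487 + 472
487 = 1·472 + 15
472 = 31·15 + 7
15 = 2·7 + 1
7 = 7·1 + 0
Back-substitute:
1 = 15 − 2·7
1 = −2·472 + 63·15
1 = 63·487 − 65·472
1 = −65·959 + 128·487
1 = 128·6241 − 833·959
1 = −833·7200 + 961·6241
So 6241·961 ≡ 1 (mod 7200), hence d = 961.

961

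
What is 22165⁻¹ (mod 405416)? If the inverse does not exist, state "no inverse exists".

no inverse exists

Compute gcd(22165, 405416):
405416 = 18·22165 + 6446
22165 = 3·6446 + 2827
6446 = 2·2827 + 792
2827 = 3·792 + 451
792 = 1·451 + 341
451 = 1·341 + 110
341 = 3·110 + 11
110 = 10·11 + 0
gcd(22165, 405416) = 11 ≠ 1, so 22165 has no multiplicative inverse modulo 405416.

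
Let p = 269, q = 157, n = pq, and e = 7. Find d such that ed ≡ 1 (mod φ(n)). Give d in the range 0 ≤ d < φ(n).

φ(n) = (p−1)(q−1) = 268·156 = 41808.
Need d with 7·d ≡ 1 (mod 41808). Apply the extended Euclidean algorithm:
41808 = 5972·7 + 4
7 = 1·4 + 3
4 = 1·3 + 1
3 = 3·1 + 0
Back-substitute:
1 = 4 − 3
1 = −7 + 2·4
1 = 2·41808 − 11945·7
So 7·(-11945) ≡ 1 (mod 41808), hence d ≡ -11945 ≡ 29863 (mod 41808).

29863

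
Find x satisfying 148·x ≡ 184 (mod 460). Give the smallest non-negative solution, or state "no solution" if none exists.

First find gcd(148, 460):
460 = 3·148 + 16
148 = 9·16 + 4
16 = 4·4 + 0
gcd = 4 and 4 | 184, so solutions exist. Divide through by 4: 37x ≡ 46 (mod 115).
Now find 37⁻¹ mod 115:
115 = 3*37 + 4
37 = 9*4 + 1
4 = 4*1 + 0
Back-substitute:
1 = 37 − 9·4
1 = −9·115 + 28·37
So 37⁻¹ ≡ 28 (mod 115).
Then x ≡ 28·46 ≡ 23 (mod 115); the smallest non-negative solution is x = 23.

23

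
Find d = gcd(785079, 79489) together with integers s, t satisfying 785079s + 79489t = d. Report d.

1

Repeated division:
785079 = 9*79489 + 69678
79489 = 1*69678 + 9811
69678 = 7*9811 + 1001
9811 = 9*1001 + 802
1001 = 1*802 + 199
802 = 4*199 + 6
199 = 33*6 + 1
6 = 6*1 + 0
gcd(785079, 79489) = 1.
Working backward:
1 = 199 − 33·6
1 = −33·802 + 133·199
1 = 133·1001 − 166·802
1 = −166·9811 + 1627·1001
1 = 1627·69678 − 11555·9811
1 = −11555·79489 + 13182·69678
1 = 13182·785079 − 130193·79489
So 1 = (13182)·785079 + (-130193)·79489.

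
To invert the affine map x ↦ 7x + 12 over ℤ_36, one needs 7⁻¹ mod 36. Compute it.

31

Extended Euclidean algorithm:
36 = 5*7 + 1
7 = 7*1 + 0
The gcd is 1. Working backward:
1 = 36 − 5·7
Hence 7⁻¹ ≡ -5 ≡ 31 (mod 36).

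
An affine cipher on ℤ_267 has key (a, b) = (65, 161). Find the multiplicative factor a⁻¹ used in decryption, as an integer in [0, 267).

152

gcd(267, 65) by repeated division:
267 = 4*65 + 7
65 = 9*7 + 2
7 = 3*2 + 1
2 = 2*1 + 0
The gcd is 1. Working backward:
1 = 7 − 3·2
1 = −3·65 + 28·7
1 = 28·267 − 115·65
So 65·(-115) ≡ 1 (mod 267), and -115 ≡ 152 (mod 267).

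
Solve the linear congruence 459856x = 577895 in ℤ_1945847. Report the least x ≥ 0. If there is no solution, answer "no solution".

First find gcd(459856, 1945847):
1945847 = 4·459856 + 106423
459856 = 4·106423 + 34164
106423 = 3·34164 + 3931
34164 = 8·3931 + 2716
3931 = 1·2716 + 1215
2716 = 2·1215 + 286
1215 = 4·286 + 71
286 = 4·71 + 2
71 = 35·2 + 1
2 = 2·1 + 0
gcd = 1, so a unique solution mod 1945847 exists.
Back-substitute for the Bézout coefficients:
1 = 71 − 35·2
1 = −35·286 + 141·71
1 = 141·1215 − 599·286
1 = −599·2716 + 1339·1215
1 = 1339·3931 − 1938·2716
1 = −1938·34164 + 16843·3931
1 = 16843·106423 − 52467·34164
1 = −52467·459856 + 226711·106423
1 = 226711·1945847 − 959311·459856
So 459856·(-959311) ≡ 1 (mod 1945847), giving 459856⁻¹ ≡ 986536.
x ≡ 459856⁻¹·577895 ≡ 986536·577895 ≡ 509190 (mod 1945847).

509190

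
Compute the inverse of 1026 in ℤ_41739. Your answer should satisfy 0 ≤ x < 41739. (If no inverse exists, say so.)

no inverse exists

Compute gcd(1026, 41739):
41739 = 40·1026 + 699
1026 = 1·699 + 327
699 = 2·327 + 45
327 = 7·45 + 12
45 = 3·12 + 9
12 = 1·9 + 3
9 = 3·3 + 0
The gcd is 3, not 1, hence no inverse exists.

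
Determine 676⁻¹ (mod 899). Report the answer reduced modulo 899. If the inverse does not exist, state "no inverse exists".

129

Apply the Euclidean algorithm to 899 and 676:
899 = 1·676 + 223
676 = 3·223 + 7
223 = 31·7 + 6
7 = 1·6 + 1
6 = 6·1 + 0
gcd = 1, so the inverse exists. Back-substitute:
1 = 7 − 6
1 = −223 + 32·7
1 = 32·676 − 97·223
1 = −97·899 + 129·676
So 676·129 ≡ 1 (mod 899).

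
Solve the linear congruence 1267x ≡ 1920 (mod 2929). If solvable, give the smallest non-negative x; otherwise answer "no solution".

First find gcd(1267, 2929):
2929 = 2×1267 + 395
1267 = 3×395 + 82
395 = 4×82 + 67
82 = 1×67 + 15
67 = 4×15 + 7
15 = 2×7 + 1
7 = 7×1 + 0
gcd = 1, so a unique solution mod 2929 exists.
Back-substitute for the Bézout coefficients:
1 = 15 − 2·7
1 = −2·67 + 9·15
1 = 9·82 − 11·67
1 = −11·395 + 53·82
1 = 53·1267 − 170·395
1 = −170·2929 + 393·1267
So 1267·(393) ≡ 1 (mod 2929), giving 1267⁻¹ ≡ 393.
x ≡ 1267⁻¹·1920 ≡ 393·1920 ≡ 1807 (mod 2929).

1807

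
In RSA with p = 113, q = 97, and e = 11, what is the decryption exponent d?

1955

φ(n) = (p−1)(q−1) = 112·96 = 10752.
Need d with 11·d ≡ 1 (mod 10752). Apply the extended Euclidean algorithm:
10752 = 977·11 + 5
11 = 2·5 + 1
5 = 5·1 + 0
Back-substitute:
1 = 11 − 2·5
1 = −2·10752 + 1955·11
So 11·1955 ≡ 1 (mod 10752), hence d = 1955.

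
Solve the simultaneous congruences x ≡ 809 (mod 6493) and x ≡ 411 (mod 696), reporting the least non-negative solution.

Write x = 809 + 6493·k. Then 6493·k ≡ 411 − 809 ≡ 298 (mod 696).
Need 6493⁻¹ mod 696. Extended Euclid on (696, 229):
696 = 3×229 + 9
229 = 25×9 + 4
9 = 2×4 + 1
4 = 4×1 + 0
Back-substitute:
1 = 9 − 2·4
1 = −2·229 + 51·9
1 = 51·696 − 155·229
6493⁻¹ ≡ 541 (mod 696), so k ≡ 541·298 ≡ 442 (mod 696).
x = 809 + 6493·442 = 2870715.

2870715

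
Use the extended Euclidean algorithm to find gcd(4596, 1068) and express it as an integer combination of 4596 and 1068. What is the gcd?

Euclidean algorithm:
4596 = 4×1068 + 324
1068 = 3×324 + 96
324 = 3×96 + 36
96 = 2×36 + 24
36 = 1×24 + 12
24 = 2×12 + 0
gcd(4596, 1068) = 12.
Back-substituting:
12 = 36 − 24
12 = −96 + 3·36
12 = 3·324 − 10·96
12 = −10·1068 + 33·324
12 = 33·4596 − 142·1068
So 12 = (33)·4596 + (-142)·1068.

12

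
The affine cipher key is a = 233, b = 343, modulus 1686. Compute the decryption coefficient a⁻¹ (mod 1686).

521

Extended Euclidean algorithm:
1686 = 7·233 + 55
233 = 4·55 + 13
55 = 4·13 + 3
13 = 4·3 + 1
3 = 3·1 + 0
The gcd is 1. Working backward:
1 = 13 − 4·3
1 = −4·55 + 17·13
1 = 17·233 − 72·55
1 = −72·1686 + 521·233
So 233·521 ≡ 1 (mod 1686).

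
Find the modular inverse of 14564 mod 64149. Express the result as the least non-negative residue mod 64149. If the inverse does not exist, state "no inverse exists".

7043

gcd(64149, 14564) by repeated division:
64149 = 4·14564 + 5893
14564 = 2·5893 + 2778
5893 = 2·2778 + 337
2778 = 8·337 + 82
337 = 4·82 + 9
82 = 9·9 + 1
9 = 9·1 + 0
The gcd is 1. Working backward:
1 = 82 − 9·9
1 = −9·337 + 37·82
1 = 37·2778 − 305·337
1 = −305·5893 + 647·2778
1 = 647·14564 − 1599·5893
1 = −1599·64149 + 7043·14564
So 14564·7043 ≡ 1 (mod 64149).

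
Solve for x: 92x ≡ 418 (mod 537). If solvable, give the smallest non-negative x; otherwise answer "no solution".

203

First find gcd(92, 537):
537 = 5·92 + 77
92 = 1·77 + 15
77 = 5·15 + 2
15 = 7·2 + 1
2 = 2·1 + 0
gcd = 1, so a unique solution mod 537 exists.
Back-substitute for the Bézout coefficients:
1 = 15 − 7·2
1 = −7·77 + 36·15
1 = 36·92 − 43·77
1 = −43·537 + 251·92
So 92·(251) ≡ 1 (mod 537), giving 92⁻¹ ≡ 251.
x ≡ 92⁻¹·418 ≡ 251·418 ≡ 203 (mod 537).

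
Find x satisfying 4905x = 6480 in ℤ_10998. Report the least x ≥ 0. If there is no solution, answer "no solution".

1100

First find gcd(4905, 10998):
10998 = 2*4905 + 1188
4905 = 4*1188 + 153
1188 = 7*153 + 117
153 = 1*117 + 36
117 = 3*36 + 9
36 = 4*9 + 0
gcd = 9 and 9 | 6480, so solutions exist. Divide through by 9: 545x ≡ 720 (mod 1222).
Now find 545⁻¹ mod 1222:
1222 = 2*545 + 132
545 = 4*132 + 17
132 = 7*17 + 13
17 = 1*13 + 4
13 = 3*4 + 1
4 = 4*1 + 0
Back-substitute:
1 = 13 − 3·4
1 = −3·17 + 4·13
1 = 4·132 − 31·17
1 = −31·545 + 128·132
1 = 128·1222 − 287·545
So 545·(-287) ≡ 1 (mod 1222), i.e. 545⁻¹ ≡ 935.
Then x ≡ 935·720 ≡ 1100 (mod 1222); the smallest non-negative solution is x = 1100.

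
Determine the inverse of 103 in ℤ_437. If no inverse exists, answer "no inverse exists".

Extended Euclidean algorithm:
437 = 4×103 + 25
103 = 4×25 + 3
25 = 8×3 + 1
3 = 3×1 + 0
gcd = 1, so the inverse exists. Back-substitute:
1 = 25 − 8·3
1 = −8·103 + 33·25
1 = 33·437 − 140·103
So 103·(-140) ≡ 1 (mod 437), and -140 ≡ 297 (mod 437).

297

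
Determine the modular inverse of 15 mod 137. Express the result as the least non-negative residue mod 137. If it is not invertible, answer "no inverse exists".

64

Run Euclid on (137, 15):
137 = 9·15 + 2
15 = 7·2 + 1
2 = 2·1 + 0
The gcd is 1. Working backward:
1 = 15 − 7·2
1 = −7·137 + 64·15
So 15·64 ≡ 1 (mod 137).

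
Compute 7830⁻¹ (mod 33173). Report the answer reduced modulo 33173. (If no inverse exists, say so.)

Apply the Euclidean algorithm to 33173 and 7830:
33173 = 4*7830 + 1853
7830 = 4*1853 + 418
1853 = 4*418 + 181
418 = 2*181 + 56
181 = 3*56 + 13
56 = 4*13 + 4
13 = 3*4 + 1
4 = 4*1 + 0
gcd = 1, so the inverse exists. Back-substitute:
1 = 13 − 3·4
1 = −3·56 + 13·13
1 = 13·181 − 42·56
1 = −42·418 + 97·181
1 = 97·1853 − 430·418
1 = −430·7830 + 1817·1853
1 = 1817·33173 − 7698·7830
So 7830·(-7698) ≡ 1 (mod 33173), and -7698 ≡ 25475 (mod 33173).

25475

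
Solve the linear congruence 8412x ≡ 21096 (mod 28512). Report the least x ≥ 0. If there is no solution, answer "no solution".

First find gcd(8412, 28512):
28512 = 3×8412 + 3276
8412 = 2×3276 + 1860
3276 = 1×1860 + 1416
1860 = 1×1416 + 444
1416 = 3×444 + 84
444 = 5×84 + 24
84 = 3×24 + 12
24 = 2×12 + 0
gcd = 12 and 12 | 21096, so solutions exist. Divide through by 12: 701x ≡ 1758 (mod 2376).
Now find 701⁻¹ mod 2376:
2376 = 3×701 + 273
701 = 2×273 + 155
273 = 1×155 + 118
155 = 1×118 + 37
118 = 3×37 + 7
37 = 5×7 + 2
7 = 3×2 + 1
2 = 2×1 + 0
Back-substitute:
1 = 7 − 3·2
1 = −3·37 + 16·7
1 = 16·118 − 51·37
1 = −51·155 + 67·118
1 = 67·273 − 118·155
1 = −118·701 + 303·273
1 = 303·2376 − 1027·701
So 701·(-1027) ≡ 1 (mod 2376), i.e. 701⁻¹ ≡ 1349.
Then x ≡ 1349·1758 ≡ 294 (mod 2376); the smallest non-negative solution is x = 294.

294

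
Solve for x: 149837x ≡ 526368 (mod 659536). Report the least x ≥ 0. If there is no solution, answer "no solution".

First find gcd(149837, 659536):
659536 = 4·149837 + 60188
149837 = 2·60188 + 29461
60188 = 2·29461 + 1266
29461 = 23·1266 + 343
1266 = 3·343 + 237
343 = 1·237 + 106
237 = 2·106 + 25
106 = 4·25 + 6
25 = 4·6 + 1
6 = 6·1 + 0
gcd = 1, so a unique solution mod 659536 exists.
Back-substitute for the Bézout coefficients:
1 = 25 − 4·6
1 = −4·106 + 17·25
1 = 17·237 − 38·106
1 = −38·343 + 55·237
1 = 55·1266 − 203·343
1 = −203·29461 + 4724·1266
1 = 4724·60188 − 9651·29461
1 = −9651·149837 + 24026·60188
1 = 24026·659536 − 105755·149837
So 149837·(-105755) ≡ 1 (mod 659536), giving 149837⁻¹ ≡ 553781.
x ≡ 149837⁻¹·526368 ≡ 553781·526368 ≡ 109632 (mod 659536).

109632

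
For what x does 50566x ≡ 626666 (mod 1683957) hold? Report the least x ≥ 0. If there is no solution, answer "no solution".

256106

First find gcd(50566, 1683957):
1683957 = 33·50566 + 15279
50566 = 3·15279 + 4729
15279 = 3·4729 + 1092
4729 = 4·1092 + 361
1092 = 3·361 + 9
361 = 40·9 + 1
9 = 9·1 + 0
gcd = 1, so a unique solution mod 1683957 exists.
Back-substitute for the Bézout coefficients:
1 = 361 − 40·9
1 = −40·1092 + 121·361
1 = 121·4729 − 524·1092
1 = −524·15279 + 1693·4729
1 = 1693·50566 − 5603·15279
1 = −5603·1683957 + 186592·50566
So 50566·(186592) ≡ 1 (mod 1683957), giving 50566⁻¹ ≡ 186592.
x ≡ 50566⁻¹·626666 ≡ 186592·626666 ≡ 256106 (mod 1683957).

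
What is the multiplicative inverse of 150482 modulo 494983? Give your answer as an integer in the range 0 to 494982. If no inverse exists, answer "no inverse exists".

161864

Run Euclid on (494983, 150482):
494983 = 3·150482 + 43537
150482 = 3·43537 + 19871
43537 = 2·19871 + 3795
19871 = 5·3795 + 896
3795 = 4·896 + 211
896 = 4·211 + 52
211 = 4·52 + 3
52 = 17·3 + 1
3 = 3·1 + 0
The gcd is 1. Working backward:
1 = 52 − 17·3
1 = −17·211 + 69·52
1 = 69·896 − 293·211
1 = −293·3795 + 1241·896
1 = 1241·19871 − 6498·3795
1 = −6498·43537 + 14237·19871
1 = 14237·150482 − 49209·43537
1 = −49209·494983 + 161864·150482
So 150482·161864 ≡ 1 (mod 494983).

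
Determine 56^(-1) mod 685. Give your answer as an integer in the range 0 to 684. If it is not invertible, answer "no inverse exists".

526

Extended Euclidean algorithm:
685 = 12*56 + 13
56 = 4*13 + 4
13 = 3*4 + 1
4 = 4*1 + 0
gcd = 1, so the inverse exists. Back-substitute:
1 = 13 − 3·4
1 = −3·56 + 13·13
1 = 13·685 − 159·56
So 56·(-159) ≡ 1 (mod 685), and -159 ≡ 526 (mod 685).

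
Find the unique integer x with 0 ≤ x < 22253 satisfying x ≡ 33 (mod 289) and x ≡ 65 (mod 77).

14772

Write x = 33 + 289·k. Then 289·k ≡ 65 − 33 ≡ 32 (mod 77).
Need 289⁻¹ mod 77. Extended Euclid on (77, 58):
77 = 1*58 + 19
58 = 3*19 + 1
19 = 19*1 + 0
Back-substitute:
1 = 58 − 3·19
1 = −3·77 + 4·58
289⁻¹ ≡ 4 (mod 77), so k ≡ 4·32 ≡ 51 (mod 77).
x = 33 + 289·51 = 14772.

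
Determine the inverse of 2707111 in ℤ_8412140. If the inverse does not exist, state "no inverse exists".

no inverse exists

Euclidean algorithm on 8412140, 2707111:
8412140 = 3·2707111 + 290807
2707111 = 9·290807 + 89848
290807 = 3·89848 + 21263
89848 = 4·21263 + 4796
21263 = 4·4796 + 2079
4796 = 2·2079 + 638
2079 = 3·638 + 165
638 = 3·165 + 143
165 = 1·143 + 22
143 = 6·22 + 11
22 = 2·11 + 0
gcd(2707111, 8412140) = 11 ≠ 1, so 2707111 has no multiplicative inverse modulo 8412140.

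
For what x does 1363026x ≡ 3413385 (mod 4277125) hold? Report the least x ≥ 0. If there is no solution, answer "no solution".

First find gcd(1363026, 4277125):
4277125 = 3*1363026 + 188047
1363026 = 7*188047 + 46697
188047 = 4*46697 + 1259
46697 = 37*1259 + 114
1259 = 11*114 + 5
114 = 22*5 + 4
5 = 1*4 + 1
4 = 4*1 + 0
gcd = 1, so a unique solution mod 4277125 exists.
Back-substitute for the Bézout coefficients:
1 = 5 − 4
1 = −114 + 23·5
1 = 23·1259 − 254·114
1 = −254·46697 + 9421·1259
1 = 9421·188047 − 37938·46697
1 = −37938·1363026 + 274987·188047
1 = 274987·4277125 − 862899·1363026
So 1363026·(-862899) ≡ 1 (mod 4277125), giving 1363026⁻¹ ≡ 3414226.
x ≡ 1363026⁻¹·3413385 ≡ 3414226·3413385 ≡ 1411135 (mod 4277125).

1411135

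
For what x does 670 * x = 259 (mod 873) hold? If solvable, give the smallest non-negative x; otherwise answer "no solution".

661

First find gcd(670, 873):
873 = 1×670 + 203
670 = 3×203 + 61
203 = 3×61 + 20
61 = 3×20 + 1
20 = 20×1 + 0
gcd = 1, so a unique solution mod 873 exists.
Back-substitute for the Bézout coefficients:
1 = 61 − 3·20
1 = −3·203 + 10·61
1 = 10·670 − 33·203
1 = −33·873 + 43·670
So 670·(43) ≡ 1 (mod 873), giving 670⁻¹ ≡ 43.
x ≡ 670⁻¹·259 ≡ 43·259 ≡ 661 (mod 873).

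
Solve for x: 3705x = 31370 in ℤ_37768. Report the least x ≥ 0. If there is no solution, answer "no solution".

15554

First find gcd(3705, 37768):
37768 = 10*3705 + 718
3705 = 5*718 + 115
718 = 6*115 + 28
115 = 4*28 + 3
28 = 9*3 + 1
3 = 3*1 + 0
gcd = 1, so a unique solution mod 37768 exists.
Back-substitute for the Bézout coefficients:
1 = 28 − 9·3
1 = −9·115 + 37·28
1 = 37·718 − 231·115
1 = −231·3705 + 1192·718
1 = 1192·37768 − 12151·3705
So 3705·(-12151) ≡ 1 (mod 37768), giving 3705⁻¹ ≡ 25617.
x ≡ 3705⁻¹·31370 ≡ 25617·31370 ≡ 15554 (mod 37768).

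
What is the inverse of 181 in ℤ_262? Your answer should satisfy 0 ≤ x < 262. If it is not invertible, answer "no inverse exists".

Extended Euclidean algorithm:
262 = 1*181 + 81
181 = 2*81 + 19
81 = 4*19 + 5
19 = 3*5 + 4
5 = 1*4 + 1
4 = 4*1 + 0
gcd = 1, so the inverse exists. Back-substitute:
1 = 5 − 4
1 = −19 + 4·5
1 = 4·81 − 17·19
1 = −17·181 + 38·81
1 = 38·262 − 55·181
So 181·(-55) ≡ 1 (mod 262), and -55 ≡ 207 (mod 262).

207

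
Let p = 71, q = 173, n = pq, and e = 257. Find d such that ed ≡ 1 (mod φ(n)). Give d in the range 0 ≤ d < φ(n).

6793

φ(n) = (p−1)(q−1) = 70·172 = 12040.
Need d with 257·d ≡ 1 (mod 12040). Apply the extended Euclidean algorithm:
12040 = 46·257 + 218
257 = 1·218 + 39
218 = 5·39 + 23
39 = 1·23 + 16
23 = 1·16 + 7
16 = 2·7 + 2
7 = 3·2 + 1
2 = 2·1 + 0
Back-substitute:
1 = 7 − 3·2
1 = −3·16 + 7·7
1 = 7·23 − 10·16
1 = −10·39 + 17·23
1 = 17·218 − 95·39
1 = −95·257 + 112·218
1 = 112·12040 − 5247·257
So 257·(-5247) ≡ 1 (mod 12040), hence d ≡ -5247 ≡ 6793 (mod 12040).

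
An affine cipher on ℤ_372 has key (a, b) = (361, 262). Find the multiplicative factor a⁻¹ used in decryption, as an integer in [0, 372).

gcd(372, 361) by repeated division:
372 = 1·361 + 11
361 = 32·11 + 9
11 = 1·9 + 2
9 = 4·2 + 1
2 = 2·1 + 0
The gcd is 1. Working backward:
1 = 9 − 4·2
1 = −4·11 + 5·9
1 = 5·361 − 164·11
1 = −164·372 + 169·361
So 361·169 ≡ 1 (mod 372).

169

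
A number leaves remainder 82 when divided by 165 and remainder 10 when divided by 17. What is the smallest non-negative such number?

1897

Write x = 82 + 165·k. Then 165·k ≡ 10 − 82 ≡ 13 (mod 17).
Need 165⁻¹ mod 17. Extended Euclid on (17, 12):
17 = 1·12 + 5
12 = 2·5 + 2
5 = 2·2 + 1
2 = 2·1 + 0
Back-substitute:
1 = 5 − 2·2
1 = −2·12 + 5·5
1 = 5·17 − 7·12
165⁻¹ ≡ 10 (mod 17), so k ≡ 10·13 ≡ 11 (mod 17).
x = 82 + 165·11 = 1897.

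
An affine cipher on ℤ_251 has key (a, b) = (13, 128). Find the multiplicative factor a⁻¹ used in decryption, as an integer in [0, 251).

58

Run Euclid on (251, 13):
251 = 19·13 + 4
13 = 3·4 + 1
4 = 4·1 + 0
Since gcd(13, 251) = 1, back-substitute to write 1 as a combination:
1 = 13 − 3·4
1 = −3·251 + 58·13
So 13·58 ≡ 1 (mod 251).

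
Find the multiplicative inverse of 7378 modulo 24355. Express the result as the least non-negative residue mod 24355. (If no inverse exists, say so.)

8652

Extended Euclidean algorithm:
24355 = 3×7378 + 2221
7378 = 3×2221 + 715
2221 = 3×715 + 76
715 = 9×76 + 31
76 = 2×31 + 14
31 = 2×14 + 3
14 = 4×3 + 2
3 = 1×2 + 1
2 = 2×1 + 0
The gcd is 1. Working backward:
1 = 3 − 2
1 = −14 + 5·3
1 = 5·31 − 11·14
1 = −11·76 + 27·31
1 = 27·715 − 254·76
1 = −254·2221 + 789·715
1 = 789·7378 − 2621·2221
1 = −2621·24355 + 8652·7378
So 7378·8652 ≡ 1 (mod 24355).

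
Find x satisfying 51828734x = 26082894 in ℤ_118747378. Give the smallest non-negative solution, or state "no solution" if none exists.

4509402

First find gcd(51828734, 118747378):
118747378 = 2×51828734 + 15089910
51828734 = 3×15089910 + 6559004
15089910 = 2×6559004 + 1971902
6559004 = 3×1971902 + 643298
1971902 = 3×643298 + 42008
643298 = 15×42008 + 13178
42008 = 3×13178 + 2474
13178 = 5×2474 + 808
2474 = 3×808 + 50
808 = 16×50 + 8
50 = 6×8 + 2
8 = 4×2 + 0
gcd = 2 and 2 | 26082894, so solutions exist. Divide through by 2: 25914367x ≡ 13041447 (mod 59373689).
Now find 25914367⁻¹ mod 59373689:
59373689 = 2·25914367 + 7544955
25914367 = 3·7544955 + 3279502
7544955 = 2·3279502 + 985951
3279502 = 3·985951 + 321649
985951 = 3·321649 + 21004
321649 = 15·21004 + 6589
21004 = 3·6589 + 1237
6589 = 5·1237 + 404
1237 = 3·404 + 25
404 = 16·25 + 4
25 = 6·4 + 1
4 = 4·1 + 0
Back-substitute:
1 = 25 − 6·4
1 = −6·404 + 97·25
1 = 97·1237 − 297·404
1 = −297·6589 + 1582·1237
1 = 1582·21004 − 5043·6589
1 = −5043·321649 + 77227·21004
1 = 77227·985951 − 236724·321649
1 = −236724·3279502 + 787399·985951
1 = 787399·7544955 − 1811522·3279502
1 = −1811522·25914367 + 6221965·7544955
1 = 6221965·59373689 − 14255452·25914367
So 25914367·(-14255452) ≡ 1 (mod 59373689), i.e. 25914367⁻¹ ≡ 45118237.
Then x ≡ 45118237·13041447 ≡ 4509402 (mod 59373689); the smallest non-negative solution is x = 4509402.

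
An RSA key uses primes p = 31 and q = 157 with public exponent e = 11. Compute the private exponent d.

φ(n) = (p−1)(q−1) = 30·156 = 4680.
Need d with 11·d ≡ 1 (mod 4680). Apply the extended Euclidean algorithm:
4680 = 425·11 + 5
11 = 2·5 + 1
5 = 5·1 + 0
Back-substitute:
1 = 11 − 2·5
1 = −2·4680 + 851·11
So 11·851 ≡ 1 (mod 4680), hence d = 851.

851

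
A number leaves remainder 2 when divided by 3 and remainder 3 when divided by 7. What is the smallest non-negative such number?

Write x = 2 + 3·k. Then 3·k ≡ 3 − 2 ≡ 1 (mod 7).
Need 3⁻¹ mod 7. Extended Euclid on (7, 3):
7 = 2×3 + 1
3 = 3×1 + 0
Back-substitute:
1 = 7 − 2·3
3⁻¹ ≡ 5 (mod 7), so k ≡ 5·1 ≡ 5 (mod 7).
x = 2 + 3·5 = 17.

17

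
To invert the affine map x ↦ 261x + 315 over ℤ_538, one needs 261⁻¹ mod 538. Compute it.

437

Run Euclid on (538, 261):
538 = 2*261 + 16
261 = 16*16 + 5
16 = 3*5 + 1
5 = 5*1 + 0
The gcd is 1. Working backward:
1 = 16 − 3·5
1 = −3·261 + 49·16
1 = 49·538 − 101·261
Thus 261·(-101) ≡ 1 (mod 538); reducing, -101 mod 538 = 437.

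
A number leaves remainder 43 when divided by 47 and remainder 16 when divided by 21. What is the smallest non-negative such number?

Write x = 43 + 47·k. Then 47·k ≡ 16 − 43 ≡ 15 (mod 21).
Need 47⁻¹ mod 21. Extended Euclid on (21, 5):
21 = 4*5 + 1
5 = 5*1 + 0
Back-substitute:
1 = 21 − 4·5
47⁻¹ ≡ 17 (mod 21), so k ≡ 17·15 ≡ 3 (mod 21).
x = 43 + 47·3 = 184.

184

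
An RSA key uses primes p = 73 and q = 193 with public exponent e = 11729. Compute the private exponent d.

φ(n) = (p−1)(q−1) = 72·192 = 13824.
Need d with 11729·d ≡ 1 (mod 13824). Apply the extended Euclidean algorithm:
13824 = 1*11729 + 2095
11729 = 5*2095 + 1254
2095 = 1*1254 + 841
1254 = 1*841 + 413
841 = 2*413 + 15
413 = 27*15 + 8
15 = 1*8 + 7
8 = 1*7 + 1
7 = 7*1 + 0
Back-substitute:
1 = 8 − 7
1 = −15 + 2·8
1 = 2·413 − 55·15
1 = −55·841 + 112·413
1 = 112·1254 − 167·841
1 = −167·2095 + 279·1254
1 = 279·11729 − 1562·2095
1 = −1562·13824 + 1841·11729
So 11729·1841 ≡ 1 (mod 13824), hence d = 1841.

1841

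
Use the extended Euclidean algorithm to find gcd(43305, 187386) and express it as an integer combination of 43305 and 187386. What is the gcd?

3

Repeated division:
187386 = 4·43305 + 14166
43305 = 3·14166 + 807
14166 = 17·807 + 447
807 = 1·447 + 360
447 = 1·360 + 87
360 = 4·87 + 12
87 = 7·12 + 3
12 = 4·3 + 0
gcd(43305, 187386) = 3.
Express as a combination:
3 = 87 − 7·12
3 = −7·360 + 29·87
3 = 29·447 − 36·360
3 = −36·807 + 65·447
3 = 65·14166 − 1141·807
3 = −1141·43305 + 3488·14166
3 = 3488·187386 − 15093·43305
So 3 = (3488)·187386 + (-15093)·43305.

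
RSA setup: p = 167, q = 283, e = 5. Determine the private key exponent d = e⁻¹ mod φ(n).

φ(n) = (p−1)(q−1) = 166·282 = 46812.
Need d with 5·d ≡ 1 (mod 46812). Apply the extended Euclidean algorithm:
46812 = 9362*5 + 2
5 = 2*2 + 1
2 = 2*1 + 0
Back-substitute:
1 = 5 − 2·2
1 = −2·46812 + 18725·5
So 5·18725 ≡ 1 (mod 46812), hence d = 18725.

18725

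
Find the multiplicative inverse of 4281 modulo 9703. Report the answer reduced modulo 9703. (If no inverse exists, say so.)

2160

Extended Euclidean algorithm:
9703 = 2×4281 + 1141
4281 = 3×1141 + 858
1141 = 1×858 + 283
858 = 3×283 + 9
283 = 31×9 + 4
9 = 2×4 + 1
4 = 4×1 + 0
The gcd is 1. Working backward:
1 = 9 − 2·4
1 = −2·283 + 63·9
1 = 63·858 − 191·283
1 = −191·1141 + 254·858
1 = 254·4281 − 953·1141
1 = −953·9703 + 2160·4281
So 4281·2160 ≡ 1 (mod 9703).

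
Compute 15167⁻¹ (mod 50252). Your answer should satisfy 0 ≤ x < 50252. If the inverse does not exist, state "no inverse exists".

44699

Run Euclid on (50252, 15167):
50252 = 3×15167 + 4751
15167 = 3×4751 + 914
4751 = 5×914 + 181
914 = 5×181 + 9
181 = 20×9 + 1
9 = 9×1 + 0
Since gcd(15167, 50252) = 1, back-substitute to write 1 as a combination:
1 = 181 − 20·9
1 = −20·914 + 101·181
1 = 101·4751 − 525·914
1 = −525·15167 + 1676·4751
1 = 1676·50252 − 5553·15167
Thus 15167·(-5553) ≡ 1 (mod 50252); reducing, -5553 mod 50252 = 44699.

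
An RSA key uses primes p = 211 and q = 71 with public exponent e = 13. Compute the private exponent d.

φ(n) = (p−1)(q−1) = 210·70 = 14700.
Need d with 13·d ≡ 1 (mod 14700). Apply the extended Euclidean algorithm:
14700 = 1130·13 + 10
13 = 1·10 + 3
10 = 3·3 + 1
3 = 3·1 + 0
Back-substitute:
1 = 10 − 3·3
1 = −3·13 + 4·10
1 = 4·14700 − 4523·13
So 13·(-4523) ≡ 1 (mod 14700), hence d ≡ -4523 ≡ 10177 (mod 14700).

10177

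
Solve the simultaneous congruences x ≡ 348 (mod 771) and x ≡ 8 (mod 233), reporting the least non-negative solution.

46608

Write x = 348 + 771·k. Then 771·k ≡ 8 − 348 ≡ 126 (mod 233).
Need 771⁻¹ mod 233. Extended Euclid on (233, 72):
233 = 3·72 + 17
72 = 4·17 + 4
17 = 4·4 + 1
4 = 4·1 + 0
Back-substitute:
1 = 17 − 4·4
1 = −4·72 + 17·17
1 = 17·233 − 55·72
771⁻¹ ≡ 178 (mod 233), so k ≡ 178·126 ≡ 60 (mod 233).
x = 348 + 771·60 = 46608.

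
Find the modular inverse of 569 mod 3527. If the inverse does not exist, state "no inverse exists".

2653

gcd(3527, 569) by repeated division:
3527 = 6×569 + 113
569 = 5×113 + 4
113 = 28×4 + 1
4 = 4×1 + 0
gcd = 1, so the inverse exists. Back-substitute:
1 = 113 − 28·4
1 = −28·569 + 141·113
1 = 141·3527 − 874·569
Thus 569·(-874) ≡ 1 (mod 3527); reducing, -874 mod 3527 = 2653.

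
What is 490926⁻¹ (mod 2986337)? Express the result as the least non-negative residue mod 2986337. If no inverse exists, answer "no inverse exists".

324769

Run Euclid on (2986337, 490926):
2986337 = 6*490926 + 40781
490926 = 12*40781 + 1554
40781 = 26*1554 + 377
1554 = 4*377 + 46
377 = 8*46 + 9
46 = 5*9 + 1
9 = 9*1 + 0
Since gcd(490926, 2986337) = 1, back-substitute to write 1 as a combination:
1 = 46 − 5·9
1 = −5·377 + 41·46
1 = 41·1554 − 169·377
1 = −169·40781 + 4435·1554
1 = 4435·490926 − 53389·40781
1 = −53389·2986337 + 324769·490926
So 490926·324769 ≡ 1 (mod 2986337).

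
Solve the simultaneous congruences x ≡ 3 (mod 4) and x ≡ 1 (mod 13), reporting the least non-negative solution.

27

Write x = 3 + 4·k. Then 4·k ≡ 1 − 3 ≡ 11 (mod 13).
Need 4⁻¹ mod 13. Extended Euclid on (13, 4):
13 = 3×4 + 1
4 = 4×1 + 0
Back-substitute:
1 = 13 − 3·4
4⁻¹ ≡ 10 (mod 13), so k ≡ 10·11 ≡ 6 (mod 13).
x = 3 + 4·6 = 27.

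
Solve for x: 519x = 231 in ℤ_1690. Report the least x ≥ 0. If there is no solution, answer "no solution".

First find gcd(519, 1690):
1690 = 3*519 + 133
519 = 3*133 + 120
133 = 1*120 + 13
120 = 9*13 + 3
13 = 4*3 + 1
3 = 3*1 + 0
gcd = 1, so a unique solution mod 1690 exists.
Back-substitute for the Bézout coefficients:
1 = 13 − 4·3
1 = −4·120 + 37·13
1 = 37·133 − 41·120
1 = −41·519 + 160·133
1 = 160·1690 − 521·519
So 519·(-521) ≡ 1 (mod 1690), giving 519⁻¹ ≡ 1169.
x ≡ 519⁻¹·231 ≡ 1169·231 ≡ 1329 (mod 1690).

1329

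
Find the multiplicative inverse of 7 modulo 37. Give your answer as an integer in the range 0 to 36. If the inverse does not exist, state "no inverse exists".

Apply the Euclidean algorithm to 37 and 7:
37 = 5·7 + 2
7 = 3·2 + 1
2 = 2·1 + 0
The gcd is 1. Working backward:
1 = 7 − 3·2
1 = −3·37 + 16·7
So 7·16 ≡ 1 (mod 37).

16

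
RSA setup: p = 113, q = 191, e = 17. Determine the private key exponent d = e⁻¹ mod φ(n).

16273

φ(n) = (p−1)(q−1) = 112·190 = 21280.
Need d with 17·d ≡ 1 (mod 21280). Apply the extended Euclidean algorithm:
21280 = 1251·17 + 13
17 = 1·13 + 4
13 = 3·4 + 1
4 = 4·1 + 0
Back-substitute:
1 = 13 − 3·4
1 = −3·17 + 4·13
1 = 4·21280 − 5007·17
So 17·(-5007) ≡ 1 (mod 21280), hence d ≡ -5007 ≡ 16273 (mod 21280).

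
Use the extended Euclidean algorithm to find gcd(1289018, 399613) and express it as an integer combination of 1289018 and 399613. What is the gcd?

Apply Euclid's algorithm to 1289018 and 399613:
1289018 = 3·399613 + 90179
399613 = 4·90179 + 38897
90179 = 2·38897 + 12385
38897 = 3·12385 + 1742
12385 = 7·1742 + 191
1742 = 9·191 + 23
191 = 8·23 + 7
23 = 3·7 + 2
7 = 3·2 + 1
2 = 2·1 + 0
gcd(1289018, 399613) = 1.
Back-substituting:
1 = 7 − 3·2
1 = −3·23 + 10·7
1 = 10·191 − 83·23
1 = −83·1742 + 757·191
1 = 757·12385 − 5382·1742
1 = −5382·38897 + 16903·12385
1 = 16903·90179 − 39188·38897
1 = −39188·399613 + 173655·90179
1 = 173655·1289018 − 560153·399613
So 1 = (173655)·1289018 + (-560153)·399613.

1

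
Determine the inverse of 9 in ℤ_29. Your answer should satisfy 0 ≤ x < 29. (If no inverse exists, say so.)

Apply the Euclidean algorithm to 29 and 9:
29 = 3*9 + 2
9 = 4*2 + 1
2 = 2*1 + 0
Since gcd(9, 29) = 1, back-substitute to write 1 as a combination:
1 = 9 − 4·2
1 = −4·29 + 13·9
So 9·13 ≡ 1 (mod 29).

13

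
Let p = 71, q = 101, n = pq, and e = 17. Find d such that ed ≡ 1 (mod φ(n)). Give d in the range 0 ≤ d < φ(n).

φ(n) = (p−1)(q−1) = 70·100 = 7000.
Need d with 17·d ≡ 1 (mod 7000). Apply the extended Euclidean algorithm:
7000 = 411×17 + 13
17 = 1×13 + 4
13 = 3×4 + 1
4 = 4×1 + 0
Back-substitute:
1 = 13 − 3·4
1 = −3·17 + 4·13
1 = 4·7000 − 1647·17
So 17·(-1647) ≡ 1 (mod 7000), hence d ≡ -1647 ≡ 5353 (mod 7000).

5353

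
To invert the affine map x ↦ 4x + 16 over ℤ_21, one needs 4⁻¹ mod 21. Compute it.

16

gcd(21, 4) by repeated division:
21 = 5×4 + 1
4 = 4×1 + 0
The gcd is 1. Working backward:
1 = 21 − 5·4
Hence 4⁻¹ ≡ -5 ≡ 16 (mod 21).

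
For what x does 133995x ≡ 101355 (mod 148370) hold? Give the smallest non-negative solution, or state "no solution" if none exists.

5711

First find gcd(133995, 148370):
148370 = 1×133995 + 14375
133995 = 9×14375 + 4620
14375 = 3×4620 + 515
4620 = 8×515 + 500
515 = 1×500 + 15
500 = 33×15 + 5
15 = 3×5 + 0
gcd = 5 and 5 | 101355, so solutions exist. Divide through by 5: 26799x ≡ 20271 (mod 29674).
Now find 26799⁻¹ mod 29674:
29674 = 1×26799 + 2875
26799 = 9×2875 + 924
2875 = 3×924 + 103
924 = 8×103 + 100
103 = 1×100 + 3
100 = 33×3 + 1
3 = 3×1 + 0
Back-substitute:
1 = 100 − 33·3
1 = −33·103 + 34·100
1 = 34·924 − 305·103
1 = −305·2875 + 949·924
1 = 949·26799 − 8846·2875
1 = −8846·29674 + 9795·26799
So 26799⁻¹ ≡ 9795 (mod 29674).
Then x ≡ 9795·20271 ≡ 5711 (mod 29674); the smallest non-negative solution is x = 5711.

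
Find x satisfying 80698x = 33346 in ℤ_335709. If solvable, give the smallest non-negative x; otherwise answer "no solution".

34504

First find gcd(80698, 335709):
335709 = 4·80698 + 12917
80698 = 6·12917 + 3196
12917 = 4·3196 + 133
3196 = 24·133 + 4
133 = 33·4 + 1
4 = 4·1 + 0
gcd = 1, so a unique solution mod 335709 exists.
Back-substitute for the Bézout coefficients:
1 = 133 − 33·4
1 = −33·3196 + 793·133
1 = 793·12917 − 3205·3196
1 = −3205·80698 + 20023·12917
1 = 20023·335709 − 83297·80698
So 80698·(-83297) ≡ 1 (mod 335709), giving 80698⁻¹ ≡ 252412.
x ≡ 80698⁻¹·33346 ≡ 252412·33346 ≡ 34504 (mod 335709).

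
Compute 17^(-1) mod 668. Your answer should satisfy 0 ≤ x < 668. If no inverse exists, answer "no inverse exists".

Run Euclid on (668, 17):
668 = 39·17 + 5
17 = 3·5 + 2
5 = 2·2 + 1
2 = 2·1 + 0
The gcd is 1. Working backward:
1 = 5 − 2·2
1 = −2·17 + 7·5
1 = 7·668 − 275·17
Hence 17⁻¹ ≡ -275 ≡ 393 (mod 668).

393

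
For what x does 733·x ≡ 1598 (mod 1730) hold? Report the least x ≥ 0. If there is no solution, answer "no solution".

First find gcd(733, 1730):
1730 = 2*733 + 264
733 = 2*264 + 205
264 = 1*205 + 59
205 = 3*59 + 28
59 = 2*28 + 3
28 = 9*3 + 1
3 = 3*1 + 0
gcd = 1, so a unique solution mod 1730 exists.
Back-substitute for the Bézout coefficients:
1 = 28 − 9·3
1 = −9·59 + 19·28
1 = 19·205 − 66·59
1 = −66·264 + 85·205
1 = 85·733 − 236·264
1 = −236·1730 + 557·733
So 733·(557) ≡ 1 (mod 1730), giving 733⁻¹ ≡ 557.
x ≡ 733⁻¹·1598 ≡ 557·1598 ≡ 866 (mod 1730).

866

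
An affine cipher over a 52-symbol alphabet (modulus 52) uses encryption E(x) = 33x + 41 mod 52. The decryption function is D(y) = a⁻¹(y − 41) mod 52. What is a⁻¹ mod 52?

gcd(52, 33) by repeated division:
52 = 1×33 + 19
33 = 1×19 + 14
19 = 1×14 + 5
14 = 2×5 + 4
5 = 1×4 + 1
4 = 4×1 + 0
Since gcd(33, 52) = 1, back-substitute to write 1 as a combination:
1 = 5 − 4
1 = −14 + 3·5
1 = 3·19 − 4·14
1 = −4·33 + 7·19
1 = 7·52 − 11·33
So 33·(-11) ≡ 1 (mod 52), and -11 ≡ 41 (mod 52).

41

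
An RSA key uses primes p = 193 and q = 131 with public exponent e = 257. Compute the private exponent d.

5633

φ(n) = (p−1)(q−1) = 192·130 = 24960.
Need d with 257·d ≡ 1 (mod 24960). Apply the extended Euclidean algorithm:
24960 = 97×257 + 31
257 = 8×31 + 9
31 = 3×9 + 4
9 = 2×4 + 1
4 = 4×1 + 0
Back-substitute:
1 = 9 − 2·4
1 = −2·31 + 7·9
1 = 7·257 − 58·31
1 = −58·24960 + 5633·257
So 257·5633 ≡ 1 (mod 24960), hence d = 5633.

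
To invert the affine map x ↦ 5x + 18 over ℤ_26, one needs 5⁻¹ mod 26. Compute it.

gcd(26, 5) by repeated division:
26 = 5×5 + 1
5 = 5×1 + 0
The gcd is 1. Working backward:
1 = 26 − 5·5
So 5·(-5) ≡ 1 (mod 26), and -5 ≡ 21 (mod 26).

21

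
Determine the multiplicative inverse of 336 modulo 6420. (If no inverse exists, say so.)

no inverse exists

Compute gcd(336, 6420):
6420 = 19·336 + 36
336 = 9·36 + 12
36 = 3·12 + 0
gcd(336, 6420) = 12 ≠ 1, so 336 has no multiplicative inverse modulo 6420.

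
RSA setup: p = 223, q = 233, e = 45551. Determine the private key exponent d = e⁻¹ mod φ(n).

φ(n) = (p−1)(q−1) = 222·232 = 51504.
Need d with 45551·d ≡ 1 (mod 51504). Apply the extended Euclidean algorithm:
51504 = 1×45551 + 5953
45551 = 7×5953 + 3880
5953 = 1×3880 + 2073
3880 = 1×2073 + 1807
2073 = 1×1807 + 266
1807 = 6×266 + 211
266 = 1×211 + 55
211 = 3×55 + 46
55 = 1×46 + 9
46 = 5×9 + 1
9 = 9×1 + 0
Back-substitute:
1 = 46 − 5·9
1 = −5·55 + 6·46
1 = 6·211 − 23·55
1 = −23·266 + 29·211
1 = 29·1807 − 197·266
1 = −197·2073 + 226·1807
1 = 226·3880 − 423·2073
1 = −423·5953 + 649·3880
1 = 649·45551 − 4966·5953
1 = −4966·51504 + 5615·45551
So 45551·5615 ≡ 1 (mod 51504), hence d = 5615.

5615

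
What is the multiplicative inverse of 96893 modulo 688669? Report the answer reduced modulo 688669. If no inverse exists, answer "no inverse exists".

282858

gcd(688669, 96893) by repeated division:
688669 = 7×96893 + 10418
96893 = 9×10418 + 3131
10418 = 3×3131 + 1025
3131 = 3×1025 + 56
1025 = 18×56 + 17
56 = 3×17 + 5
17 = 3×5 + 2
5 = 2×2 + 1
2 = 2×1 + 0
Since gcd(96893, 688669) = 1, back-substitute to write 1 as a combination:
1 = 5 − 2·2
1 = −2·17 + 7·5
1 = 7·56 − 23·17
1 = −23·1025 + 421·56
1 = 421·3131 − 1286·1025
1 = −1286·10418 + 4279·3131
1 = 4279·96893 − 39797·10418
1 = −39797·688669 + 282858·96893
So 96893·282858 ≡ 1 (mod 688669).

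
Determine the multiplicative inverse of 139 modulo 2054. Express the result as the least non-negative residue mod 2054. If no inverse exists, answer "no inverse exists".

gcd(2054, 139) by repeated division:
2054 = 14·139 + 108
139 = 1·108 + 31
108 = 3·31 + 15
31 = 2·15 + 1
15 = 15·1 + 0
The gcd is 1. Working backward:
1 = 31 − 2·15
1 = −2·108 + 7·31
1 = 7·139 − 9·108
1 = −9·2054 + 133·139
So 139·133 ≡ 1 (mod 2054).

133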